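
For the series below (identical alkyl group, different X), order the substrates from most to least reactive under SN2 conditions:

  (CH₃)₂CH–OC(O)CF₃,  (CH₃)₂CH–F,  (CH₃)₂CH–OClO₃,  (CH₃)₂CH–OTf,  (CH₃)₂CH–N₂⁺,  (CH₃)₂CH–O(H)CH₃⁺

(CH₃)₂CH–N₂⁺ > (CH₃)₂CH–OTf > (CH₃)₂CH–OClO₃ > (CH₃)₂CH–O(H)CH₃⁺ > (CH₃)₂CH–OC(O)CF₃ > (CH₃)₂CH–F

The skeletons are identical, so relative rate is governed entirely by leaving-group ability.
Rank by basicity of the departing species: weakest base leaves most easily.
(CH₃)₂CH–N₂⁺ loses N₂: no meaningful conjugate acid; N₂ departs as an exceptionally stable neutral molecule
(CH₃)₂CH–OTf loses OTf⁻: pKₐ(CF₃SO₃H (triflic acid)) ≈ -14
(CH₃)₂CH–OClO₃ loses ClO₄⁻: pKₐ(HClO₄) ≈ -10
(CH₃)₂CH–O(H)CH₃⁺ loses R'OH: pKₐ(R'OH₂⁺) ≈ -2.4
(CH₃)₂CH–OC(O)CF₃ loses CF₃COO⁻: pKₐ(CF₃COOH) ≈ 0.2
(CH₃)₂CH–F loses F⁻: pKₐ(HF) ≈ 3.2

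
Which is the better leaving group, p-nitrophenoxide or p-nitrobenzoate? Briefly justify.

p-nitrobenzoate is the better leaving group.
pKₐ(p-nitrobenzoic acid) ≈ 3.4 versus pKₐ(p-nitrophenol) ≈ 7.2: p-nitrobenzoate is the much weaker base.
Electron-withdrawing nitro group stabilises the carboxylate.

p-nitrobenzoate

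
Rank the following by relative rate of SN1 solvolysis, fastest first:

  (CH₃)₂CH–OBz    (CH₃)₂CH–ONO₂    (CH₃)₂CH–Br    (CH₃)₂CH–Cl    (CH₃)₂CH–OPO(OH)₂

(CH₃)₂CH–Br > (CH₃)₂CH–Cl > (CH₃)₂CH–ONO₂ > (CH₃)₂CH–OPO(OH)₂ > (CH₃)₂CH–OBz

Same R in every case — rank the leaving groups.
Leaving-group ability tracks the stability of the departed species; conjugate-acid pKₐ is the usual yardstick (lower pKₐ → better LG).
(CH₃)₂CH–Br loses Br⁻: pKₐ(HBr) ≈ -9
(CH₃)₂CH–Cl loses Cl⁻: pKₐ(HCl) ≈ -7
(CH₃)₂CH–ONO₂ loses NO₃⁻: pKₐ(HNO₃) ≈ -1.3
(CH₃)₂CH–OPO(OH)₂ loses H₂PO₄⁻: pKₐ(H₃PO₄) ≈ 2.1
(CH₃)₂CH–OBz loses PhCOO⁻: pKₐ(C₆H₅COOH) ≈ 4.2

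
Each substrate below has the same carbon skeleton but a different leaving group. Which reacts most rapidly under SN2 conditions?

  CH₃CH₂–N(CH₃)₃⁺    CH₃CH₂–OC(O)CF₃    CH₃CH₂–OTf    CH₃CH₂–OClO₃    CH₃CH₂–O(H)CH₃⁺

CH₃CH₂–OTf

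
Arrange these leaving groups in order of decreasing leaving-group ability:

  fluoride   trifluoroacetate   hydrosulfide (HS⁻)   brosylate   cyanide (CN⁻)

brosylate > trifluoroacetate > fluoride > hydrosulfide (HS⁻) > cyanide (CN⁻)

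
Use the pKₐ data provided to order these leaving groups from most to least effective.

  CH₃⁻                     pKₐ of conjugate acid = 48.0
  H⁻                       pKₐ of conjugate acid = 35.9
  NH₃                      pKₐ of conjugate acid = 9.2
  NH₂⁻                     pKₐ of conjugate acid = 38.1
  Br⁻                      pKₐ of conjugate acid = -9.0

Br⁻ > NH₃ > H⁻ > NH₂⁻ > CH₃⁻

Lower conjugate-acid pKₐ ⇒ weaker base ⇒ better leaving group.
Sorting by the given values: Br⁻ (-9.0), NH₃ (9.2), H⁻ (35.9), NH₂⁻ (38.1), CH₃⁻ (48.0).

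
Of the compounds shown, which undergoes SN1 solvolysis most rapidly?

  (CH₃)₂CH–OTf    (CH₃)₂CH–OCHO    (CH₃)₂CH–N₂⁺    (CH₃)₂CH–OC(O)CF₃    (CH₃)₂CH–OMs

With the same alkyl group throughout, only the leaving group differentiates the rates.
A good leaving group is a weak base: the lower the pKₐ of its conjugate acid, the more readily it departs.
(CH₃)₂CH–N₂⁺ loses N₂: no meaningful conjugate acid; N₂ departs as an exceptionally stable neutral molecule
(CH₃)₂CH–OTf loses OTf⁻: pKₐ(CF₃SO₃H (triflic acid)) ≈ -14
(CH₃)₂CH–OMs loses OMs⁻: pKₐ(CH₃SO₃H (MsOH)) ≈ -1.9
(CH₃)₂CH–OC(O)CF₃ loses CF₃COO⁻: pKₐ(CF₃COOH) ≈ 0.2
(CH₃)₂CH–OCHO loses HCOO⁻: pKₐ(HCOOH) ≈ 3.8

(CH₃)₂CH–N₂⁺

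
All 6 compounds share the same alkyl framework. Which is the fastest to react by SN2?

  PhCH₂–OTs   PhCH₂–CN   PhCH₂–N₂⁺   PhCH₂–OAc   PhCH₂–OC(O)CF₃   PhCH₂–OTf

PhCH₂–N₂⁺

Same R in every case — rank the leaving groups.
A good leaving group is a weak base: the lower the pKₐ of its conjugate acid, the more readily it departs.
PhCH₂–N₂⁺ loses N₂: no meaningful conjugate acid; N₂ departs as an exceptionally stable neutral molecule
PhCH₂–OTf loses OTf⁻: pKₐ(CF₃SO₃H (triflic acid)) ≈ -14
PhCH₂–OTs loses OTs⁻: pKₐ(p-CH₃C₆H₄SO₃H (TsOH)) ≈ -2.8
PhCH₂–OC(O)CF₃ loses CF₃COO⁻: pKₐ(CF₃COOH) ≈ 0.2
PhCH₂–OAc loses AcO⁻: pKₐ(CH₃COOH) ≈ 4.8
PhCH₂–CN loses CN⁻: pKₐ(HCN) ≈ 9.2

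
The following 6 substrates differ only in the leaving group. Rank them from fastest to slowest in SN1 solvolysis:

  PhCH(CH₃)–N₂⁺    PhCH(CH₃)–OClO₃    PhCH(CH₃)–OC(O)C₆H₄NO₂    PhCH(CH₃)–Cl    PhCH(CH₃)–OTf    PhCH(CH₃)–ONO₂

Same R in every case — rank the leaving groups.
The more stable X⁻ (or X) is on its own — i.e. the weaker a base it is — the better a leaving group it makes.
PhCH(CH₃)–N₂⁺ loses N₂: no meaningful conjugate acid; N₂ departs as an exceptionally stable neutral molecule
PhCH(CH₃)–OTf loses OTf⁻: pKₐ(CF₃SO₃H (triflic acid)) ≈ -14
PhCH(CH₃)–OClO₃ loses ClO₄⁻: pKₐ(HClO₄) ≈ -10
PhCH(CH₃)–Cl loses Cl⁻: pKₐ(HCl) ≈ -7
PhCH(CH₃)–ONO₂ loses NO₃⁻: pKₐ(HNO₃) ≈ -1.3
PhCH(CH₃)–OC(O)C₆H₄NO₂ loses p-O₂N–C₆H₄–COO⁻: pKₐ(p-nitrobenzoic acid) ≈ 3.4

PhCH(CH₃)–N₂⁺ > PhCH(CH₃)–OTf > PhCH(CH₃)–OClO₃ > PhCH(CH₃)–Cl > PhCH(CH₃)–ONO₂ > PhCH(CH₃)–OC(O)C₆H₄NO₂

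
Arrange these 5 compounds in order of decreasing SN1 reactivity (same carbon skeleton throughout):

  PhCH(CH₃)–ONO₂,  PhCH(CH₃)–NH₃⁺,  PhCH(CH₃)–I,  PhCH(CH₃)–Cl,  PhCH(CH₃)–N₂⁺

The skeletons are identical, so relative rate is governed entirely by leaving-group ability.
The more stable X⁻ (or X) is on its own — i.e. the weaker a base it is — the better a leaving group it makes.
PhCH(CH₃)–N₂⁺ loses N₂: no meaningful conjugate acid; N₂ departs as an exceptionally stable neutral molecule
PhCH(CH₃)–I loses I⁻: pKₐ(HI) ≈ -10
PhCH(CH₃)–Cl loses Cl⁻: pKₐ(HCl) ≈ -7
PhCH(CH₃)–ONO₂ loses NO₃⁻: pKₐ(HNO₃) ≈ -1.3
PhCH(CH₃)–NH₃⁺ loses NH₃: pKₐ(NH₄⁺) ≈ 9.2

PhCH(CH₃)–N₂⁺ > PhCH(CH₃)–I > PhCH(CH₃)–Cl > PhCH(CH₃)–ONO₂ > PhCH(CH₃)–NH₃⁺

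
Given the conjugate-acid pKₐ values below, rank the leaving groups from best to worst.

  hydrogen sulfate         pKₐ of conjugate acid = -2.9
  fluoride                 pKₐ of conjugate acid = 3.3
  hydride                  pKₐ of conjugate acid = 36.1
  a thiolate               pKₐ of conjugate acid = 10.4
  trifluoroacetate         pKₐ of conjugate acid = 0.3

hydrogen sulfate > trifluoroacetate > fluoride > a thiolate > hydride

Lower conjugate-acid pKₐ ⇒ weaker base ⇒ better leaving group.
Sorting by the given values: hydrogen sulfate (-2.9), trifluoroacetate (0.3), fluoride (3.3), a thiolate (10.4), hydride (36.1).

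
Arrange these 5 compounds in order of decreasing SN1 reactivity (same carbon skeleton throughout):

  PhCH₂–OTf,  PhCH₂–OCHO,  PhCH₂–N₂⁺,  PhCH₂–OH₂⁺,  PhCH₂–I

Identical carbon frameworks mean the comparison reduces to leaving-group quality.
A good leaving group is a weak base: the lower the pKₐ of its conjugate acid, the more readily it departs.
PhCH₂–N₂⁺ loses N₂: no meaningful conjugate acid; N₂ departs as an exceptionally stable neutral molecule
PhCH₂–OTf loses OTf⁻: pKₐ(CF₃SO₃H (triflic acid)) ≈ -14
PhCH₂–I loses I⁻: pKₐ(HI) ≈ -10
PhCH₂–OH₂⁺ loses H₂O: pKₐ(H₃O⁺) ≈ -1.7
PhCH₂–OCHO loses HCOO⁻: pKₐ(HCOOH) ≈ 3.8

PhCH₂–N₂⁺ > PhCH₂–OTf > PhCH₂–I > PhCH₂–OH₂⁺ > PhCH₂–OCHO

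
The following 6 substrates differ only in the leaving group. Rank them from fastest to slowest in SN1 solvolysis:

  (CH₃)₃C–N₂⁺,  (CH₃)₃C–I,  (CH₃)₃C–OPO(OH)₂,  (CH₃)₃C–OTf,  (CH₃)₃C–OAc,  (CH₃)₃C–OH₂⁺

(CH₃)₃C–N₂⁺ > (CH₃)₃C–OTf > (CH₃)₃C–I > (CH₃)₃C–OH₂⁺ > (CH₃)₃C–OPO(OH)₂ > (CH₃)₃C–OAc

With the same alkyl group throughout, only the leaving group differentiates the rates.
Rank by basicity of the departing species: weakest base leaves most easily.
(CH₃)₃C–N₂⁺ loses N₂: no meaningful conjugate acid; N₂ departs as an exceptionally stable neutral molecule
(CH₃)₃C–OTf loses OTf⁻: pKₐ(CF₃SO₃H (triflic acid)) ≈ -14
(CH₃)₃C–I loses I⁻: pKₐ(HI) ≈ -10
(CH₃)₃C–OH₂⁺ loses H₂O: pKₐ(H₃O⁺) ≈ -1.7
(CH₃)₃C–OPO(OH)₂ loses H₂PO₄⁻: pKₐ(H₃PO₄) ≈ 2.1
(CH₃)₃C–OAc loses AcO⁻: pKₐ(CH₃COOH) ≈ 4.8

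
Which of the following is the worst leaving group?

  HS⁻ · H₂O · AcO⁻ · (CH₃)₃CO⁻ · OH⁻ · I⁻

(CH₃)₃CO⁻

A good leaving group is a weak base: the lower the pKₐ of its conjugate acid, the more readily it departs.
I⁻: pKₐ(HI) ≈ -10
H₂O: pKₐ(H₃O⁺) ≈ -1.7
AcO⁻: pKₐ(CH₃COOH) ≈ 4.8
HS⁻: pKₐ(H₂S) ≈ 7
OH⁻: pKₐ(H₂O) ≈ 15.7
(CH₃)₃CO⁻: pKₐ(t-BuOH) ≈ 18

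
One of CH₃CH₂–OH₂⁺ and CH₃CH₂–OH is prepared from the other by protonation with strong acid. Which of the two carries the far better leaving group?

From CH₃CH₂–OH the departing group would be OH⁻ (pKₐ(H₂O) ≈ 15.7). Strong base; essentially never leaves without prior activation.
From CH₃CH₂–OH₂⁺ the leaving group is H₂O (pKₐ(H₃O⁺) ≈ -1.7). Neutral; leaves from a protonated alcohol (R–OH₂⁺).
Protonation with strong acid works by converting the leaving group from hydroxide to neutral water, making CH₃CH₂–OH₂⁺ enormously more reactive.

CH₃CH₂–OH₂⁺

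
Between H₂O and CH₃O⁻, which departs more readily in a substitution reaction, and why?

H₂O

H₂O is the better leaving group.
pKₐ(H₃O⁺) ≈ -1.7 versus pKₐ(CH₃OH) ≈ 15.5: H₂O is the much weaker base.
Neutral; leaves from a protonated alcohol (R–OH₂⁺).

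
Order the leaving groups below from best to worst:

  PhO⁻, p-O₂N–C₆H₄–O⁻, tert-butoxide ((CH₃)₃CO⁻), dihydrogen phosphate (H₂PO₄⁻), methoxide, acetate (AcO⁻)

A good leaving group is a weak base: the lower the pKₐ of its conjugate acid, the more readily it departs.
dihydrogen phosphate (H₂PO₄⁻): pKₐ(H₃PO₄) ≈ 2.1
acetate (AcO⁻): pKₐ(CH₃COOH) ≈ 4.8 — resonance-stabilised but still a weak base
p-O₂N–C₆H₄–O⁻: pKₐ(p-nitrophenol) ≈ 7.2 — nitro group delocalises the charge; the classic chromogenic LG
PhO⁻: pKₐ(C₆H₅OH (phenol)) ≈ 10
methoxide: pKₐ(CH₃OH) ≈ 15.5
tert-butoxide ((CH₃)₃CO⁻): pKₐ(t-BuOH) ≈ 18 — bulky, strongly basic alkoxide

dihydrogen phosphate (H₂PO₄⁻) > acetate (AcO⁻) > p-O₂N–C₆H₄–O⁻ > PhO⁻ > methoxide > tert-butoxide ((CH₃)₃CO⁻)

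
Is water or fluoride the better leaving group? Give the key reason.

water

water is the better leaving group.
pKₐ(H₃O⁺) ≈ -1.7 versus pKₐ(HF) ≈ 3.2: water is the much weaker base.
Neutral; leaves from a protonated alcohol (R–OH₂⁺).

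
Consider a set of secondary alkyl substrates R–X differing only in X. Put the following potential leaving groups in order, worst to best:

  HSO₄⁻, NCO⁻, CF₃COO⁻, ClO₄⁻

NCO⁻ < CF₃COO⁻ < HSO₄⁻ < ClO₄⁻

A good leaving group is a weak base: the lower the pKₐ of its conjugate acid, the more readily it departs.
ClO₄⁻: pKₐ(HClO₄) ≈ -10
HSO₄⁻: pKₐ(H₂SO₄) ≈ -3
CF₃COO⁻: pKₐ(CF₃COOH) ≈ 0.2 — strongly electron-withdrawing CF₃ stabilises the carboxylate
NCO⁻: pKₐ(HOCN) ≈ 3.5 — resonance between N and O
The question asks for worst first, so the sequence is read in increasing leaving-group ability.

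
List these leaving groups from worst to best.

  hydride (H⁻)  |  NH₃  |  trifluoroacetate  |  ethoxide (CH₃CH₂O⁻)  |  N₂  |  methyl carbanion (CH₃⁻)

Leaving-group ability tracks the stability of the departed species; conjugate-acid pKₐ is the usual yardstick (lower pKₐ → better LG).
N₂: no meaningful conjugate acid; N₂ departs as an exceptionally stable neutral molecule
trifluoroacetate: pKₐ(CF₃COOH) ≈ 0.2 — strongly electron-withdrawing CF₃ stabilises the carboxylate
NH₃: pKₐ(NH₄⁺) ≈ 9.2
ethoxide (CH₃CH₂O⁻): pKₐ(CH₃CH₂OH) ≈ 16 — strong base; alkoxides do not leave unassisted
hydride (H⁻): pKₐ(H₂) ≈ 36 — extremely strong base; leaves only in special hydride-transfer contexts
methyl carbanion (CH₃⁻): pKₐ(CH₄) ≈ 48
Reversing gives the worst-to-best order requested.

methyl carbanion (CH₃⁻) < hydride (H⁻) < ethoxide (CH₃CH₂O⁻) < NH₃ < trifluoroacetate < N₂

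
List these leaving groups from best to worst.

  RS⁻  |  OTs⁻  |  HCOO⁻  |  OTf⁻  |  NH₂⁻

The more stable X⁻ (or X) is on its own — i.e. the weaker a base it is — the better a leaving group it makes.
OTf⁻: pKₐ(CF₃SO₃H (triflic acid)) ≈ -14
OTs⁻: pKₐ(p-CH₃C₆H₄SO₃H (TsOH)) ≈ -2.8
HCOO⁻: pKₐ(HCOOH) ≈ 3.8
RS⁻: pKₐ(RSH (a thiol)) ≈ 10.5
NH₂⁻: pKₐ(NH₃) ≈ 38

OTf⁻ > OTs⁻ > HCOO⁻ > RS⁻ > NH₂⁻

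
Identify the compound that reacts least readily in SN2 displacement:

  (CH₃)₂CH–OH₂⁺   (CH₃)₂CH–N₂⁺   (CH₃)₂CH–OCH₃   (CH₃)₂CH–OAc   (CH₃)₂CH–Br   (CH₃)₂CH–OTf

(CH₃)₂CH–OCH₃

Identical carbon frameworks mean the comparison reduces to leaving-group quality.
A good leaving group is a weak base: the lower the pKₐ of its conjugate acid, the more readily it departs.
(CH₃)₂CH–N₂⁺ loses N₂: no meaningful conjugate acid; N₂ departs as an exceptionally stable neutral molecule
(CH₃)₂CH–OTf loses OTf⁻: pKₐ(CF₃SO₃H (triflic acid)) ≈ -14
(CH₃)₂CH–Br loses Br⁻: pKₐ(HBr) ≈ -9
(CH₃)₂CH–OH₂⁺ loses H₂O: pKₐ(H₃O⁺) ≈ -1.7
(CH₃)₂CH–OAc loses AcO⁻: pKₐ(CH₃COOH) ≈ 4.8
(CH₃)₂CH–OCH₃ loses CH₃O⁻: pKₐ(CH₃OH) ≈ 15.5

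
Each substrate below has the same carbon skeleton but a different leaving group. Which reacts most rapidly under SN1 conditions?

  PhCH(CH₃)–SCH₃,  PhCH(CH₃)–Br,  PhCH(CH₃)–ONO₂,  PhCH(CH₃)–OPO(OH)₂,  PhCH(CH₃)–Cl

PhCH(CH₃)–Br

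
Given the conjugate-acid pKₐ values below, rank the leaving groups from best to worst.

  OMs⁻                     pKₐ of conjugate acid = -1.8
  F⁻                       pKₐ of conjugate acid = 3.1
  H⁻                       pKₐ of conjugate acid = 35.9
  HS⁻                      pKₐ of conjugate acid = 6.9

Lower conjugate-acid pKₐ ⇒ weaker base ⇒ better leaving group.
Sorting by the given values: OMs⁻ (-1.8), F⁻ (3.1), HS⁻ (6.9), H⁻ (35.9).

OMs⁻ > F⁻ > HS⁻ > H⁻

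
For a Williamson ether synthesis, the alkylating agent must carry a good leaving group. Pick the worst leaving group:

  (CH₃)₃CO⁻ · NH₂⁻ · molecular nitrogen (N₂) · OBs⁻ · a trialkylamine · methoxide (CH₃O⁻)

NH₂⁻

Rank by basicity of the departing species: weakest base leaves most easily.
molecular nitrogen (N₂): no meaningful conjugate acid; N₂ departs as an exceptionally stable neutral molecule
OBs⁻: pKₐ(p-BrC₆H₄SO₃H) ≈ -2.8
a trialkylamine: pKₐ(R'₃NH⁺) ≈ 10.7
methoxide (CH₃O⁻): pKₐ(CH₃OH) ≈ 15.5
(CH₃)₃CO⁻: pKₐ(t-BuOH) ≈ 18
NH₂⁻: pKₐ(NH₃) ≈ 38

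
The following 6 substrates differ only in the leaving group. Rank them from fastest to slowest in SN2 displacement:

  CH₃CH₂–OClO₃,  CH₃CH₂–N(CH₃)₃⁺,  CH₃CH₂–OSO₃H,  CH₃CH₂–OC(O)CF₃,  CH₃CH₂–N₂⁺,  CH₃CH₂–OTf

With the same alkyl group throughout, only the leaving group differentiates the rates.
The more stable X⁻ (or X) is on its own — i.e. the weaker a base it is — the better a leaving group it makes.
CH₃CH₂–N₂⁺ loses N₂: no meaningful conjugate acid; N₂ departs as an exceptionally stable neutral molecule
CH₃CH₂–OTf loses OTf⁻: pKₐ(CF₃SO₃H (triflic acid)) ≈ -14
CH₃CH₂–OClO₃ loses ClO₄⁻: pKₐ(HClO₄) ≈ -10
CH₃CH₂–OSO₃H loses HSO₄⁻: pKₐ(H₂SO₄) ≈ -3
CH₃CH₂–OC(O)CF₃ loses CF₃COO⁻: pKₐ(CF₃COOH) ≈ 0.2
CH₃CH₂–N(CH₃)₃⁺ loses NR'₃: pKₐ(R'₃NH⁺) ≈ 10.7

CH₃CH₂–N₂⁺ > CH₃CH₂–OTf > CH₃CH₂–OClO₃ > CH₃CH₂–OSO₃H > CH₃CH₂–OC(O)CF₃ > CH₃CH₂–N(CH₃)₃⁺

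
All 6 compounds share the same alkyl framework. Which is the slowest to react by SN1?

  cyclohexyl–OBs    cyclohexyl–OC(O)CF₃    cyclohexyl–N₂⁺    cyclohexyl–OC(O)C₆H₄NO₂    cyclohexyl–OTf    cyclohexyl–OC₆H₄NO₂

Identical carbon frameworks mean the comparison reduces to leaving-group quality.
Leaving-group ability tracks the stability of the departed species; conjugate-acid pKₐ is the usual yardstick (lower pKₐ → better LG).
cyclohexyl–N₂⁺ loses N₂: no meaningful conjugate acid; N₂ departs as an exceptionally stable neutral molecule
cyclohexyl–OTf loses OTf⁻: pKₐ(CF₃SO₃H (triflic acid)) ≈ -14
cyclohexyl–OBs loses OBs⁻: pKₐ(p-BrC₆H₄SO₃H) ≈ -2.8
cyclohexyl–OC(O)CF₃ loses CF₃COO⁻: pKₐ(CF₃COOH) ≈ 0.2
cyclohexyl–OC(O)C₆H₄NO₂ loses p-O₂N–C₆H₄–COO⁻: pKₐ(p-nitrobenzoic acid) ≈ 3.4
cyclohexyl–OC₆H₄NO₂ loses p-O₂N–C₆H₄–O⁻: pKₐ(p-nitrophenol) ≈ 7.2

cyclohexyl–OC₆H₄NO₂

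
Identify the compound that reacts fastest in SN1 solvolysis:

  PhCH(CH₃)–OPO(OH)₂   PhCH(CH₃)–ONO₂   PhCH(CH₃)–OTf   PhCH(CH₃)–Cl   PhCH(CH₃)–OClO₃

PhCH(CH₃)–OTf

The skeletons are identical, so relative rate is governed entirely by leaving-group ability.
Leaving-group ability tracks the stability of the departed species; conjugate-acid pKₐ is the usual yardstick (lower pKₐ → better LG).
PhCH(CH₃)–OTf loses OTf⁻: pKₐ(CF₃SO₃H (triflic acid)) ≈ -14
PhCH(CH₃)–OClO₃ loses ClO₄⁻: pKₐ(HClO₄) ≈ -10
PhCH(CH₃)–Cl loses Cl⁻: pKₐ(HCl) ≈ -7
PhCH(CH₃)–ONO₂ loses NO₃⁻: pKₐ(HNO₃) ≈ -1.3
PhCH(CH₃)–OPO(OH)₂ loses H₂PO₄⁻: pKₐ(H₃PO₄) ≈ 2.1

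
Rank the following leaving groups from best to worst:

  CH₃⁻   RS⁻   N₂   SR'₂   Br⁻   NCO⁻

N₂ > Br⁻ > SR'₂ > NCO⁻ > RS⁻ > CH₃⁻

Leaving-group ability tracks the stability of the departed species; conjugate-acid pKₐ is the usual yardstick (lower pKₐ → better LG).
N₂: no meaningful conjugate acid; N₂ departs as an exceptionally stable neutral molecule
Br⁻: pKₐ(HBr) ≈ -9
SR'₂: pKₐ(R'₂SH⁺) ≈ -7 — neutral; leaves from a sulfonium salt (R–SR'₂⁺)
NCO⁻: pKₐ(HOCN) ≈ 3.5
RS⁻: pKₐ(RSH (a thiol)) ≈ 10.5
CH₃⁻: pKₐ(CH₄) ≈ 48 — unstabilised carbanion; the worst conceivable leaving group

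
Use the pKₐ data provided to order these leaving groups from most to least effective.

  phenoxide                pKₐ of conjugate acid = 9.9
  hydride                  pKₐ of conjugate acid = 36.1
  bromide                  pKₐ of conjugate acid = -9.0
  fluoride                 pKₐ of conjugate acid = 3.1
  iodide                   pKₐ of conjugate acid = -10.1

iodide > bromide > fluoride > phenoxide > hydride

Lower conjugate-acid pKₐ ⇒ weaker base ⇒ better leaving group.
Sorting by the given values: iodide (-10.1), bromide (-9.0), fluoride (3.1), phenoxide (9.9), hydride (36.1).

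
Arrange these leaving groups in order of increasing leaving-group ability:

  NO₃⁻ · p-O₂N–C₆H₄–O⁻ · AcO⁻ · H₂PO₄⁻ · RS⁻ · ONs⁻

A good leaving group is a weak base: the lower the pKₐ of its conjugate acid, the more readily it departs.
ONs⁻: pKₐ(p-O₂NC₆H₄SO₃H) ≈ -3.5
NO₃⁻: pKₐ(HNO₃) ≈ -1.3 — resonance-delocalised over three oxygens
H₂PO₄⁻: pKₐ(H₃PO₄) ≈ 2.1 — moderate base; biological leaving group after further activation
AcO⁻: pKₐ(CH₃COOH) ≈ 4.8
p-O₂N–C₆H₄–O⁻: pKₐ(p-nitrophenol) ≈ 7.2 — nitro group delocalises the charge; the classic chromogenic LG
RS⁻: pKₐ(RSH (a thiol)) ≈ 10.5 — moderately basic; rarely leaves without activation
The question asks for worst first, so the sequence is read in increasing leaving-group ability.

RS⁻ < p-O₂N–C₆H₄–O⁻ < AcO⁻ < H₂PO₄⁻ < NO₃⁻ < ONs⁻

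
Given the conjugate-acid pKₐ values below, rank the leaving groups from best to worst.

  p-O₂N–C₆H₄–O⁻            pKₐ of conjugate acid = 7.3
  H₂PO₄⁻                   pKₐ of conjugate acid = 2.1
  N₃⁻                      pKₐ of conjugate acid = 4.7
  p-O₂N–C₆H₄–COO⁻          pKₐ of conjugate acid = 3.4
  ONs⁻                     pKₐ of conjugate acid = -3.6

Lower conjugate-acid pKₐ ⇒ weaker base ⇒ better leaving group.
Sorting by the given values: ONs⁻ (-3.6), H₂PO₄⁻ (2.1), p-O₂N–C₆H₄–COO⁻ (3.4), N₃⁻ (4.7), p-O₂N–C₆H₄–O⁻ (7.3).

ONs⁻ > H₂PO₄⁻ > p-O₂N–C₆H₄–COO⁻ > N₃⁻ > p-O₂N–C₆H₄–O⁻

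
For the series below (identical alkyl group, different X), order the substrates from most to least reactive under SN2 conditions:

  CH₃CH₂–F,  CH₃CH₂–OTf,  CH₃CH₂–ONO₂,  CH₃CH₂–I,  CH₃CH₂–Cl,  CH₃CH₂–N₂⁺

CH₃CH₂–N₂⁺ > CH₃CH₂–OTf > CH₃CH₂–I > CH₃CH₂–Cl > CH₃CH₂–ONO₂ > CH₃CH₂–F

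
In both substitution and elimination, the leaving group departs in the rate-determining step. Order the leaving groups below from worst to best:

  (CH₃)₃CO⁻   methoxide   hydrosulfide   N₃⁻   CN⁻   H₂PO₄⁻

(CH₃)₃CO⁻ < methoxide < CN⁻ < hydrosulfide < N₃⁻ < H₂PO₄⁻

H₂PO₄⁻: pKₐ(H₃PO₄) ≈ 2.1
N₃⁻: pKₐ(HN₃) ≈ 4.7
hydrosulfide: pKₐ(H₂S) ≈ 7
CN⁻: pKₐ(HCN) ≈ 9.2
methoxide: pKₐ(CH₃OH) ≈ 15.5
(CH₃)₃CO⁻: pKₐ(t-BuOH) ≈ 18
The question asks for worst first, so the sequence is read in increasing leaving-group ability.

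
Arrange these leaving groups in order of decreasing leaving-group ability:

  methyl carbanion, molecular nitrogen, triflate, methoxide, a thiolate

molecular nitrogen > triflate > a thiolate > methoxide > methyl carbanion

Rank by basicity of the departing species: weakest base leaves most easily.
molecular nitrogen: no meaningful conjugate acid; N₂ departs as an exceptionally stable neutral molecule
triflate: pKₐ(CF₃SO₃H (triflic acid)) ≈ -14 — charge spread over three oxygens and a CF₃ group; the premier leaving group in synthesis
a thiolate: pKₐ(RSH (a thiol)) ≈ 10.5 — moderately basic; rarely leaves without activation
methoxide: pKₐ(CH₃OH) ≈ 15.5
methyl carbanion: pKₐ(CH₄) ≈ 48 — unstabilised carbanion; the worst conceivable leaving group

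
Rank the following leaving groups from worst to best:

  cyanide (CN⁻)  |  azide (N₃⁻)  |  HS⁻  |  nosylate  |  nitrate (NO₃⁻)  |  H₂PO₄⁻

nosylate: pKₐ(p-O₂NC₆H₄SO₃H) ≈ -3.5 — p-nitro group further stabilises the sulfonate
nitrate (NO₃⁻): pKₐ(HNO₃) ≈ -1.3 — resonance-delocalised over three oxygens
H₂PO₄⁻: pKₐ(H₃PO₄) ≈ 2.1 — moderate base; biological leaving group after further activation
azide (N₃⁻): pKₐ(HN₃) ≈ 4.7
HS⁻: pKₐ(H₂S) ≈ 7
cyanide (CN⁻): pKₐ(HCN) ≈ 9.2 — sp carbon stabilises the charge somewhat, but still a poor LG
Reversing gives the worst-to-best order requested.

cyanide (CN⁻) < HS⁻ < azide (N₃⁻) < H₂PO₄⁻ < nitrate (NO₃⁻) < nosylate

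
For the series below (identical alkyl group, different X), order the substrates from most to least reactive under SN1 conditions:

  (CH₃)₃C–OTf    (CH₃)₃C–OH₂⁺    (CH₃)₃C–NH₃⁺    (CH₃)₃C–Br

(CH₃)₃C–OTf > (CH₃)₃C–Br > (CH₃)₃C–OH₂⁺ > (CH₃)₃C–NH₃⁺

Same R in every case — rank the leaving groups.
A good leaving group is a weak base: the lower the pKₐ of its conjugate acid, the more readily it departs.
(CH₃)₃C–OTf loses OTf⁻: pKₐ(CF₃SO₃H (triflic acid)) ≈ -14
(CH₃)₃C–Br loses Br⁻: pKₐ(HBr) ≈ -9
(CH₃)₃C–OH₂⁺ loses H₂O: pKₐ(H₃O⁺) ≈ -1.7
(CH₃)₃C–NH₃⁺ loses NH₃: pKₐ(NH₄⁺) ≈ 9.2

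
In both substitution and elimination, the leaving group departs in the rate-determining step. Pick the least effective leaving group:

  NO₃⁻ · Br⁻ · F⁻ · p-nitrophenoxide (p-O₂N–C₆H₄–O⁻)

p-nitrophenoxide (p-O₂N–C₆H₄–O⁻)

Br⁻: pKₐ(HBr) ≈ -9
NO₃⁻: pKₐ(HNO₃) ≈ -1.3
F⁻: pKₐ(HF) ≈ 3.2
p-nitrophenoxide (p-O₂N–C₆H₄–O⁻): pKₐ(p-nitrophenol) ≈ 7.2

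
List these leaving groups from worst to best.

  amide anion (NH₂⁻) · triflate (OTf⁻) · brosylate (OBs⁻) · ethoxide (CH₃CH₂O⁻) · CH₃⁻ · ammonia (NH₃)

triflate (OTf⁻): pKₐ(CF₃SO₃H (triflic acid)) ≈ -14
brosylate (OBs⁻): pKₐ(p-BrC₆H₄SO₃H) ≈ -2.8
ammonia (NH₃): pKₐ(NH₄⁺) ≈ 9.2 — neutral but moderately basic; leaves from R–NH₃⁺
ethoxide (CH₃CH₂O⁻): pKₐ(CH₃CH₂OH) ≈ 16 — strong base; alkoxides do not leave unassisted
amide anion (NH₂⁻): pKₐ(NH₃) ≈ 38 — extremely strong base; never a leaving group
CH₃⁻: pKₐ(CH₄) ≈ 48 — unstabilised carbanion; the worst conceivable leaving group
Listed from poorest to best leaving group as asked.

CH₃⁻ < amide anion (NH₂⁻) < ethoxide (CH₃CH₂O⁻) < ammonia (NH₃) < brosylate (OBs⁻) < triflate (OTf⁻)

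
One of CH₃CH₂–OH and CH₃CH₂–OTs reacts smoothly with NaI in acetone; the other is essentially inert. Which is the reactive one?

From CH₃CH₂–OH the departing group would be OH⁻ (pKₐ(H₂O) ≈ 15.7). Strong base; essentially never leaves without prior activation.
From CH₃CH₂–OTs the leaving group is OTs⁻ (pKₐ(p-CH₃C₆H₄SO₃H (TsOH)) ≈ -2.8). Resonance-delocalised arenesulfonate.
(In practice CH₃CH₂–OTs is made from CH₃CH₂–OH by treatment with TsCl / pyridine, converting the hydroxyl into a tosylate.)

CH₃CH₂–OTs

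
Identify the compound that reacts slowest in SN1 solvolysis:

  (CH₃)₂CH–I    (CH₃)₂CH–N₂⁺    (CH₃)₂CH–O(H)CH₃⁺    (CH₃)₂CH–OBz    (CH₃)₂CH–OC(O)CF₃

(CH₃)₂CH–OBz

Identical carbon frameworks mean the comparison reduces to leaving-group quality.
Leaving-group ability tracks the stability of the departed species; conjugate-acid pKₐ is the usual yardstick (lower pKₐ → better LG).
(CH₃)₂CH–N₂⁺ loses N₂: no meaningful conjugate acid; N₂ departs as an exceptionally stable neutral molecule
(CH₃)₂CH–I loses I⁻: pKₐ(HI) ≈ -10
(CH₃)₂CH–O(H)CH₃⁺ loses R'OH: pKₐ(R'OH₂⁺) ≈ -2.4
(CH₃)₂CH–OC(O)CF₃ loses CF₃COO⁻: pKₐ(CF₃COOH) ≈ 0.2
(CH₃)₂CH–OBz loses PhCOO⁻: pKₐ(C₆H₅COOH) ≈ 4.2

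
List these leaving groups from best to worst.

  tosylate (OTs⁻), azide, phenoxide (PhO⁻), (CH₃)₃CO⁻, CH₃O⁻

tosylate (OTs⁻) > azide > phenoxide (PhO⁻) > CH₃O⁻ > (CH₃)₃CO⁻

tosylate (OTs⁻): pKₐ(p-CH₃C₆H₄SO₃H (TsOH)) ≈ -2.8 — resonance-delocalised arenesulfonate
azide: pKₐ(HN₃) ≈ 4.7
phenoxide (PhO⁻): pKₐ(C₆H₅OH (phenol)) ≈ 10
CH₃O⁻: pKₐ(CH₃OH) ≈ 15.5 — strong base; alkoxides do not leave unassisted
(CH₃)₃CO⁻: pKₐ(t-BuOH) ≈ 18 — bulky, strongly basic alkoxide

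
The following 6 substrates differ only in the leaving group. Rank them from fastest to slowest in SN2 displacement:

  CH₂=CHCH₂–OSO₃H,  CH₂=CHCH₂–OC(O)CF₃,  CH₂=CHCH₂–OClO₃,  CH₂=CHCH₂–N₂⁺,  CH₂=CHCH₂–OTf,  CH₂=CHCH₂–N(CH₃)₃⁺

CH₂=CHCH₂–N₂⁺ > CH₂=CHCH₂–OTf > CH₂=CHCH₂–OClO₃ > CH₂=CHCH₂–OSO₃H > CH₂=CHCH₂–OC(O)CF₃ > CH₂=CHCH₂–N(CH₃)₃⁺

Same R in every case — rank the leaving groups.
The more stable X⁻ (or X) is on its own — i.e. the weaker a base it is — the better a leaving group it makes.
CH₂=CHCH₂–N₂⁺ loses N₂: no meaningful conjugate acid; N₂ departs as an exceptionally stable neutral molecule
CH₂=CHCH₂–OTf loses OTf⁻: pKₐ(CF₃SO₃H (triflic acid)) ≈ -14
CH₂=CHCH₂–OClO₃ loses ClO₄⁻: pKₐ(HClO₄) ≈ -10
CH₂=CHCH₂–OSO₃H loses HSO₄⁻: pKₐ(H₂SO₄) ≈ -3
CH₂=CHCH₂–OC(O)CF₃ loses CF₃COO⁻: pKₐ(CF₃COOH) ≈ 0.2
CH₂=CHCH₂–N(CH₃)₃⁺ loses NR'₃: pKₐ(R'₃NH⁺) ≈ 10.7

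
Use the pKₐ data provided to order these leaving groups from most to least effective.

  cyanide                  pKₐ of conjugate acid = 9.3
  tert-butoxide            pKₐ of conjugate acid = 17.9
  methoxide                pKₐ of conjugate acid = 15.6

Lower conjugate-acid pKₐ ⇒ weaker base ⇒ better leaving group.
Sorting by the given values: cyanide (9.3), methoxide (15.6), tert-butoxide (17.9).

cyanide > methoxide > tert-butoxide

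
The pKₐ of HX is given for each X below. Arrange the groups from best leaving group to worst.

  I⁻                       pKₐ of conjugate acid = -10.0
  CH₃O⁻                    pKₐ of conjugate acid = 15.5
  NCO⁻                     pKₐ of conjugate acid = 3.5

Lower conjugate-acid pKₐ ⇒ weaker base ⇒ better leaving group.
Sorting by the given values: I⁻ (-10.0), NCO⁻ (3.5), CH₃O⁻ (15.5).

I⁻ > NCO⁻ > CH₃O⁻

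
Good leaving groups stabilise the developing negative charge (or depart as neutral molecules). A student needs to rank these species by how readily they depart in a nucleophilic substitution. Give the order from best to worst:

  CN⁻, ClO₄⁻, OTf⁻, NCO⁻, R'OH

OTf⁻ > ClO₄⁻ > R'OH > NCO⁻ > CN⁻

OTf⁻: pKₐ(CF₃SO₃H (triflic acid)) ≈ -14 — charge spread over three oxygens and a CF₃ group; the premier leaving group in synthesis
ClO₄⁻: pKₐ(HClO₄) ≈ -10 — extremely weak base; rarely used for safety reasons
R'OH: pKₐ(R'OH₂⁺) ≈ -2.4
NCO⁻: pKₐ(HOCN) ≈ 3.5 — resonance between N and O
CN⁻: pKₐ(HCN) ≈ 9.2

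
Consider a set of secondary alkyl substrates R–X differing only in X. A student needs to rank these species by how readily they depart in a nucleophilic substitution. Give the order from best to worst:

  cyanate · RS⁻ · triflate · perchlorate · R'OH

triflate > perchlorate > R'OH > cyanate > RS⁻

triflate: pKₐ(CF₃SO₃H (triflic acid)) ≈ -14 — charge spread over three oxygens and a CF₃ group; the premier leaving group in synthesis
perchlorate: pKₐ(HClO₄) ≈ -10 — extremely weak base; rarely used for safety reasons
R'OH: pKₐ(R'OH₂⁺) ≈ -2.4 — neutral; leaves from a protonated ether (an oxonium ion, R–O(H)R'⁺)
cyanate: pKₐ(HOCN) ≈ 3.5 — resonance between N and O
RS⁻: pKₐ(RSH (a thiol)) ≈ 10.5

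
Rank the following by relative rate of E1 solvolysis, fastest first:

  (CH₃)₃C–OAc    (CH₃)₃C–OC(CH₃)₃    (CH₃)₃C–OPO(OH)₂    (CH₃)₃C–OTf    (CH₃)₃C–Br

(CH₃)₃C–OTf > (CH₃)₃C–Br > (CH₃)₃C–OPO(OH)₂ > (CH₃)₃C–OAc > (CH₃)₃C–OC(CH₃)₃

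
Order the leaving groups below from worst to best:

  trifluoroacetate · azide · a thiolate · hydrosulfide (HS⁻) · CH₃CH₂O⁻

A good leaving group is a weak base: the lower the pKₐ of its conjugate acid, the more readily it departs.
trifluoroacetate: pKₐ(CF₃COOH) ≈ 0.2
azide: pKₐ(HN₃) ≈ 4.7
hydrosulfide (HS⁻): pKₐ(H₂S) ≈ 7
a thiolate: pKₐ(RSH (a thiol)) ≈ 10.5
CH₃CH₂O⁻: pKₐ(CH₃CH₂OH) ≈ 16
Reversing gives the worst-to-best order requested.

CH₃CH₂O⁻ < a thiolate < hydrosulfide (HS⁻) < azide < trifluoroacetate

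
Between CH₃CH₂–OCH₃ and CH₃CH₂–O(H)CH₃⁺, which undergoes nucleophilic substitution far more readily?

From CH₃CH₂–OCH₃ the departing group would be CH₃O⁻ (pKₐ(CH₃OH) ≈ 15.5). Strong base; alkoxides do not leave unassisted.
From CH₃CH₂–O(H)CH₃⁺ the leaving group is R'OH (pKₐ(R'OH₂⁺) ≈ -2.4). Neutral; leaves from a protonated ether (an oxonium ion, R–O(H)R'⁺).
(In practice CH₃CH₂–O(H)CH₃⁺ is made from CH₃CH₂–OCH₃ by protonation with concentrated HI, allowing neutral methanol, rather than methoxide, to depart.)

CH₃CH₂–O(H)CH₃⁺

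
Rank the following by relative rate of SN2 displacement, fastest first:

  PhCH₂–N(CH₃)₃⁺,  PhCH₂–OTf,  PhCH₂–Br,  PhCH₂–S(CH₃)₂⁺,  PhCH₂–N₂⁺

Same R in every case — rank the leaving groups.
Rank by basicity of the departing species: weakest base leaves most easily.
PhCH₂–N₂⁺ loses N₂: no meaningful conjugate acid; N₂ departs as an exceptionally stable neutral molecule
PhCH₂–OTf loses OTf⁻: pKₐ(CF₃SO₃H (triflic acid)) ≈ -14
PhCH₂–Br loses Br⁻: pKₐ(HBr) ≈ -9
PhCH₂–S(CH₃)₂⁺ loses SR'₂: pKₐ(R'₂SH⁺) ≈ -7
PhCH₂–N(CH₃)₃⁺ loses NR'₃: pKₐ(R'₃NH⁺) ≈ 10.7

PhCH₂–N₂⁺ > PhCH₂–OTf > PhCH₂–Br > PhCH₂–S(CH₃)₂⁺ > PhCH₂–N(CH₃)₃⁺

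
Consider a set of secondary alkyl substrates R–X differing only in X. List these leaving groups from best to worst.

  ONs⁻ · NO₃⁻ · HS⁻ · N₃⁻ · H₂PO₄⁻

ONs⁻ > NO₃⁻ > H₂PO₄⁻ > N₃⁻ > HS⁻

Rank by basicity of the departing species: weakest base leaves most easily.
ONs⁻: pKₐ(p-O₂NC₆H₄SO₃H) ≈ -3.5
NO₃⁻: pKₐ(HNO₃) ≈ -1.3
H₂PO₄⁻: pKₐ(H₃PO₄) ≈ 2.1
N₃⁻: pKₐ(HN₃) ≈ 4.7
HS⁻: pKₐ(H₂S) ≈ 7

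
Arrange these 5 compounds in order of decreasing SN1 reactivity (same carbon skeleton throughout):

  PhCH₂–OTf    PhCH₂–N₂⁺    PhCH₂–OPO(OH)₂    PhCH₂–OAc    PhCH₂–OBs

Identical carbon frameworks mean the comparison reduces to leaving-group quality.
The more stable X⁻ (or X) is on its own — i.e. the weaker a base it is — the better a leaving group it makes.
PhCH₂–N₂⁺ loses N₂: no meaningful conjugate acid; N₂ departs as an exceptionally stable neutral molecule
PhCH₂–OTf loses OTf⁻: pKₐ(CF₃SO₃H (triflic acid)) ≈ -14
PhCH₂–OBs loses OBs⁻: pKₐ(p-BrC₆H₄SO₃H) ≈ -2.8
PhCH₂–OPO(OH)₂ loses H₂PO₄⁻: pKₐ(H₃PO₄) ≈ 2.1
PhCH₂–OAc loses AcO⁻: pKₐ(CH₃COOH) ≈ 4.8

PhCH₂–N₂⁺ > PhCH₂–OTf > PhCH₂–OBs > PhCH₂–OPO(OH)₂ > PhCH₂–OAc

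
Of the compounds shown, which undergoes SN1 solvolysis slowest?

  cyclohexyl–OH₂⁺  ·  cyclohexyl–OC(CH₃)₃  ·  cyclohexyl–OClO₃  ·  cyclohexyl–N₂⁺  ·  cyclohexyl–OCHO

cyclohexyl–OC(CH₃)₃

Same R in every case — rank the leaving groups.
Rank by basicity of the departing species: weakest base leaves most easily.
cyclohexyl–N₂⁺ loses N₂: no meaningful conjugate acid; N₂ departs as an exceptionally stable neutral molecule
cyclohexyl–OClO₃ loses ClO₄⁻: pKₐ(HClO₄) ≈ -10
cyclohexyl–OH₂⁺ loses H₂O: pKₐ(H₃O⁺) ≈ -1.7
cyclohexyl–OCHO loses HCOO⁻: pKₐ(HCOOH) ≈ 3.8
cyclohexyl–OC(CH₃)₃ loses (CH₃)₃CO⁻: pKₐ(t-BuOH) ≈ 18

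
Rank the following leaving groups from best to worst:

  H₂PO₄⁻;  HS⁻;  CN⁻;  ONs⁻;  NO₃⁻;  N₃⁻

ONs⁻ > NO₃⁻ > H₂PO₄⁻ > N₃⁻ > HS⁻ > CN⁻

ONs⁻: pKₐ(p-O₂NC₆H₄SO₃H) ≈ -3.5 — p-nitro group further stabilises the sulfonate
NO₃⁻: pKₐ(HNO₃) ≈ -1.3 — resonance-delocalised over three oxygens
H₂PO₄⁻: pKₐ(H₃PO₄) ≈ 2.1
N₃⁻: pKₐ(HN₃) ≈ 4.7 — linear, resonance-stabilised
HS⁻: pKₐ(H₂S) ≈ 7 — larger and more polarisable than the oxygen analogue
CN⁻: pKₐ(HCN) ≈ 9.2 — sp carbon stabilises the charge somewhat, but still a poor LG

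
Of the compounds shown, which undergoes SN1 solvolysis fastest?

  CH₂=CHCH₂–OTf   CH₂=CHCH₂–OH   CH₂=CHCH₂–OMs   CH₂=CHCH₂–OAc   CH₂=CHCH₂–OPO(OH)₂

CH₂=CHCH₂–OTf

The skeletons are identical, so relative rate is governed entirely by leaving-group ability.
The more stable X⁻ (or X) is on its own — i.e. the weaker a base it is — the better a leaving group it makes.
CH₂=CHCH₂–OTf loses OTf⁻: pKₐ(CF₃SO₃H (triflic acid)) ≈ -14
CH₂=CHCH₂–OMs loses OMs⁻: pKₐ(CH₃SO₃H (MsOH)) ≈ -1.9
CH₂=CHCH₂–OPO(OH)₂ loses H₂PO₄⁻: pKₐ(H₃PO₄) ≈ 2.1
CH₂=CHCH₂–OAc loses AcO⁻: pKₐ(CH₃COOH) ≈ 4.8
CH₂=CHCH₂–OH loses OH⁻: pKₐ(H₂O) ≈ 15.7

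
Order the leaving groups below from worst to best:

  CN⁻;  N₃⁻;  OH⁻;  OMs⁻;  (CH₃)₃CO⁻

A good leaving group is a weak base: the lower the pKₐ of its conjugate acid, the more readily it departs.
OMs⁻: pKₐ(CH₃SO₃H (MsOH)) ≈ -1.9 — resonance-delocalised alkanesulfonate
N₃⁻: pKₐ(HN₃) ≈ 4.7
CN⁻: pKₐ(HCN) ≈ 9.2 — sp carbon stabilises the charge somewhat, but still a poor LG
OH⁻: pKₐ(H₂O) ≈ 15.7
(CH₃)₃CO⁻: pKₐ(t-BuOH) ≈ 18 — bulky, strongly basic alkoxide
The question asks for worst first, so the sequence is read in increasing leaving-group ability.

(CH₃)₃CO⁻ < OH⁻ < CN⁻ < N₃⁻ < OMs⁻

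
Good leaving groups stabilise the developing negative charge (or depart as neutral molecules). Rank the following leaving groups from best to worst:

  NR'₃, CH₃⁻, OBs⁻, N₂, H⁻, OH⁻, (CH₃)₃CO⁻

N₂ > OBs⁻ > NR'₃ > OH⁻ > (CH₃)₃CO⁻ > H⁻ > CH₃⁻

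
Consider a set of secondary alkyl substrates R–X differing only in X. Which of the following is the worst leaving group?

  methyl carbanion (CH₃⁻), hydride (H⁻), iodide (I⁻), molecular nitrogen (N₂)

molecular nitrogen (N₂): no meaningful conjugate acid; N₂ departs as an exceptionally stable neutral molecule
iodide (I⁻): pKₐ(HI) ≈ -10
hydride (H⁻): pKₐ(H₂) ≈ 36
methyl carbanion (CH₃⁻): pKₐ(CH₄) ≈ 48

methyl carbanion (CH₃⁻)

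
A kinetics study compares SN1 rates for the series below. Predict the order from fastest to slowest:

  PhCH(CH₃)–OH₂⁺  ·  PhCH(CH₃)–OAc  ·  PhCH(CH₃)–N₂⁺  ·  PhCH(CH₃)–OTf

PhCH(CH₃)–N₂⁺ > PhCH(CH₃)–OTf > PhCH(CH₃)–OH₂⁺ > PhCH(CH₃)–OAc

Same R in every case — rank the leaving groups.
The more stable X⁻ (or X) is on its own — i.e. the weaker a base it is — the better a leaving group it makes.
PhCH(CH₃)–N₂⁺ loses N₂: no meaningful conjugate acid; N₂ departs as an exceptionally stable neutral molecule
PhCH(CH₃)–OTf loses OTf⁻: pKₐ(CF₃SO₃H (triflic acid)) ≈ -14
PhCH(CH₃)–OH₂⁺ loses H₂O: pKₐ(H₃O⁺) ≈ -1.7
PhCH(CH₃)–OAc loses AcO⁻: pKₐ(CH₃COOH) ≈ 4.8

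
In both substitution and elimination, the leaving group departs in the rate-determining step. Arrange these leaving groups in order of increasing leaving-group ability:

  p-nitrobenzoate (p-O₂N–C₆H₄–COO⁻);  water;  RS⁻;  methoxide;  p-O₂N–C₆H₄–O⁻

methoxide < RS⁻ < p-O₂N–C₆H₄–O⁻ < p-nitrobenzoate (p-O₂N–C₆H₄–COO⁻) < water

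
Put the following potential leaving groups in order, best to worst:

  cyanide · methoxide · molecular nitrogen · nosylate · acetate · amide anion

molecular nitrogen > nosylate > acetate > cyanide > methoxide > amide anion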